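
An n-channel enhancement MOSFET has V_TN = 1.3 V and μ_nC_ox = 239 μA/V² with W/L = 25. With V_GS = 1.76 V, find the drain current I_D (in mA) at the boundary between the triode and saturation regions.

I_D = 0.632 mA

At the boundary V_DS = V_ov = V_GS − V_TN = 1.76 − 1.3 = 0.46 V.
k_n = μ_nC_ox · (W/L) = 5.975 mA/V².
I_D = ½ k_n V_ov² = 0.5 × 5.975 × 0.46² = 0.632 mA.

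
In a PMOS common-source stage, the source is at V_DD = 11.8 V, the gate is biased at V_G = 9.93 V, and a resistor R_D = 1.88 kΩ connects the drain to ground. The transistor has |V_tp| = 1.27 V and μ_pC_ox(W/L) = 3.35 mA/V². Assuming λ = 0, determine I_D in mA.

V_SG = V_DD − V_G = 11.8 − 9.93 = 1.87 V, so V_ov = 1.87 − 1.27 = 0.6 V.
Assume saturation: I_D = ½ k_p V_ov² = 0.5 × 3.35 × 0.6² = 0.603 mA, giving V_SD = V_DD − I_D R_D = 11.8 − 0.603 × 1.88 = 10.7 V.
V_SD = 10.7 V ≥ V_ov = 0.6 V, confirming saturation.

I_D = 0.603 mA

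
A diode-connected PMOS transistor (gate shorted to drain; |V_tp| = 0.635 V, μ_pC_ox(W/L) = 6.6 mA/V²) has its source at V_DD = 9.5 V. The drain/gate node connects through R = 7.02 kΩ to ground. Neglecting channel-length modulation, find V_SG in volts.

With gate tied to drain, V_SG = V_SD ≥ V_SG − |V_tp|, so the device is in saturation.
KCL at the drain: ½ k_p (V_SG − |V_tp|)² = (V_DD − V_SG)/R.
Let x = V_SG − 0.635. Then 23.2 x² + x − 8.865 = 0, giving x = 0.597 V (positive root), so V_SG = 1.23 V.
I_D = (V_DD − V_SG)/R = (9.5 − 1.23) / 7.02 = 1.18 mA.

V_SG = 1.23 V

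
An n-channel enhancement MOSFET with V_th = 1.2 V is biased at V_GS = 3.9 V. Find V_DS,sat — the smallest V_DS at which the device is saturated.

The boundary between triode and saturation is V_DS = V_GS − V_th = V_ov.
V_ov = 3.9 − 1.2 = 2.7 V.

V_DS,sat = 2.70 V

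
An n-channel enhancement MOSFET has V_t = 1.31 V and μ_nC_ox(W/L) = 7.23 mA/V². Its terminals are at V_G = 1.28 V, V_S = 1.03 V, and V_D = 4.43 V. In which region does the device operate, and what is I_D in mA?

Cutoff; I_D = 0 mA

V_GS = V_G − V_S = 1.28 − 1.03 = 0.25 V; V_DS = V_D − V_S = 4.43 − 1.03 = 3.4 V.
V_GS = 0.25 V < V_t = 1.31 V, so the transistor is in cutoff.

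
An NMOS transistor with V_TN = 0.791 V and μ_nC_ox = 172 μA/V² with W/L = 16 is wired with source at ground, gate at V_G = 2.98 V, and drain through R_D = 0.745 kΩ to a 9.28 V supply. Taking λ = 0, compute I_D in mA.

V_GS = V_G = 2.98 V, so V_ov = 2.98 − 0.791 = 2.19 V.
k_n = μ_nC_ox · (W/L) = 2.752 mA/V².
Assume saturation: I_D = ½ k_n V_ov² = 0.5 × 2.752 × 2.19² = 6.59 mA, giving V_DS = V_DD − I_D R_D = 9.28 − 6.59 × 0.745 = 4.37 V.
V_DS = 4.37 V ≥ V_ov = 2.19 V, confirming saturation.

I_D = 6.59 mA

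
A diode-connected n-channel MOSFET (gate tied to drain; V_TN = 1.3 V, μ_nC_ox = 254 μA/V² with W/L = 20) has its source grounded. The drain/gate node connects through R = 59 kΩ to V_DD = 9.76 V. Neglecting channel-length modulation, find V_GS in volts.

V_GS = 1.53 V

With gate tied to drain, V_GS = V_DS ≥ V_GS − V_TN, so the device is in saturation.
k_n = μ_nC_ox · (W/L) = 5.08 mA/V².
KCL at the drain: ½ k_n (V_GS − V_TN)² = (V_DD − V_GS)/R.
Let x = V_GS − 1.3. Then 150 x² + x − 8.46 = 0, giving x = 0.234 V (positive root), so V_GS = 1.53 V.
I_D = (V_DD − V_GS)/R = (9.76 − 1.53) / 59 = 0.139 mA.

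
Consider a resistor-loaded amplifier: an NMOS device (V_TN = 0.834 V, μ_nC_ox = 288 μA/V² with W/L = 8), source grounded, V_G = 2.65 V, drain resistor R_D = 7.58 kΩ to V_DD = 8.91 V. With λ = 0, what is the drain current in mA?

V_GS = V_G = 2.65 V, so V_ov = 2.65 − 0.834 = 1.82 V.
k_n = μ_nC_ox · (W/L) = 2.304 mA/V².
Assume saturation: I_D = ½ k_n V_ov² = 0.5 × 2.304 × 1.82² = 3.8 mA, giving V_DS = V_DD − I_D R_D = 8.91 − 3.8 × 7.58 = -19.9 V.
But -19.9 V < V_ov = 1.82 V, so the device is actually in triode.
In triode I_D = k_n[V_ov V_DS − ½ V_DS²] and I_D = (V_DD − V_DS)/R_D. Equating: 8.73 V_DS² − 32.72 V_DS + 8.91 = 0, giving V_DS = 0.296 V (the root below V_ov).
I_D = (8.91 − 0.296) / 7.58 = 1.14 mA.

I_D = 1.14 mA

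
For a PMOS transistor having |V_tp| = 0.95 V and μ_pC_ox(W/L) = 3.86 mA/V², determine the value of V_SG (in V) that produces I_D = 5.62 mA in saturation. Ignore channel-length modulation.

V_SG = 2.66 V

In saturation I_D = ½ k_p (V_SG − |V_tp|)², so V_SG − |V_tp| = √(2 I_D / k_p) = √(2 × 5.62 / 3.86) = 1.71 V.
V_SG = 0.95 + 1.71 = 2.66 V.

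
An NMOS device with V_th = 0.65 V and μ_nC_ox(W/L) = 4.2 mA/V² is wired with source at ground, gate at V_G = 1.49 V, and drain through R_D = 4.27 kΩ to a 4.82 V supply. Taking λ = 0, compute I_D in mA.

V_GS = V_G = 1.49 V, so V_ov = 1.49 − 0.65 = 0.84 V.
Assume saturation: I_D = ½ k_n V_ov² = 0.5 × 4.2 × 0.84² = 1.48 mA, giving V_DS = V_DD − I_D R_D = 4.82 − 1.48 × 4.27 = -1.51 V.
But -1.51 V < V_ov = 0.84 V, so the device is actually in triode.
In triode I_D = k_n[V_ov V_DS − ½ V_DS²] and I_D = (V_DD − V_DS)/R_D. Equating: 8.97 V_DS² − 16.06 V_DS + 4.82 = 0, giving V_DS = 0.381 V (the root below V_ov).
I_D = (4.82 − 0.381) / 4.27 = 1.04 mA.

I_D = 1.04 mA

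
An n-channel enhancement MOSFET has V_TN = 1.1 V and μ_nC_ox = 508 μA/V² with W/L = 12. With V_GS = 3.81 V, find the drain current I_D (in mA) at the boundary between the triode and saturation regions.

At the boundary V_DS = V_ov = V_GS − V_TN = 3.81 − 1.1 = 2.71 V.
k_n = μ_nC_ox · (W/L) = 6.096 mA/V².
I_D = ½ k_n V_ov² = 0.5 × 6.096 × 2.71² = 22.4 mA.

I_D = 22.4 mA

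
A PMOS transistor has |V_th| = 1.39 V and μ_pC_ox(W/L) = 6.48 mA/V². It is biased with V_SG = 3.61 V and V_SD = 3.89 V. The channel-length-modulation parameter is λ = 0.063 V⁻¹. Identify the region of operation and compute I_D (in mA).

V_ov = V_SG − |V_th| = 3.61 − 1.39 = 2.22 V.
Since V_SD = 3.89 V ≥ V_ov = 2.22 V, the device is in saturation.
I_D = ½ k_p V_ov² (1 + λ V_SD) = 0.5 × 6.48 × 2.22² × (1 + 0.063 × 3.89) = 19.9 mA.

Saturation; I_D = 19.9 mA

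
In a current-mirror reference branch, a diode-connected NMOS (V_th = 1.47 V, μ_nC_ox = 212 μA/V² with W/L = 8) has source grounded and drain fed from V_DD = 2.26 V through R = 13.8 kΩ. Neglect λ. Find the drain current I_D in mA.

With gate tied to drain, V_GS = V_DS ≥ V_GS − V_th, so the device is in saturation.
k_n = μ_nC_ox · (W/L) = 1.696 mA/V².
KCL at the drain: ½ k_n (V_GS − V_th)² = (V_DD − V_GS)/R.
Let x = V_GS − 1.47. Then 11.7 x² + x − 0.79 = 0, giving x = 0.221 V (positive root), so V_GS = 1.69 V.
I_D = (V_DD − V_GS)/R = (2.26 − 1.69) / 13.8 = 0.0413 mA.

I_D = 0.0413 mA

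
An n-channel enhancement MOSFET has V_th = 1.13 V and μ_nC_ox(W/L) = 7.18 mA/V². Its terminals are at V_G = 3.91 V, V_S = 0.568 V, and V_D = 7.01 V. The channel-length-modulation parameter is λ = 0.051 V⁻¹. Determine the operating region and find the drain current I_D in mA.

V_GS = V_G − V_S = 3.91 − 0.568 = 3.34 V; V_DS = V_D − V_S = 7.01 − 0.568 = 6.44 V.
V_ov = V_GS − V_th = 3.34 − 1.13 = 2.21 V.
Since V_DS = 6.44 V ≥ V_ov = 2.21 V, the device is in saturation.
I_D = ½ k_n V_ov² (1 + λ V_DS) = 0.5 × 7.18 × 2.21² × (1 + 0.051 × 6.44) = 23.3 mA.

Saturation; I_D = 23.3 mA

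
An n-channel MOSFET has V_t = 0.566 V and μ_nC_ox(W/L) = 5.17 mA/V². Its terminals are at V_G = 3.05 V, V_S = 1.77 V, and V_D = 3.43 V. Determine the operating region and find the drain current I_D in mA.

Saturation; I_D = 1.32 mA

V_GS = V_G − V_S = 3.05 − 1.77 = 1.28 V; V_DS = V_D − V_S = 3.43 − 1.77 = 1.66 V.
V_ov = V_GS − V_t = 1.28 − 0.566 = 0.714 V.
Since V_DS = 1.66 V ≥ V_ov = 0.714 V, the device is in saturation.
I_D = ½ k_n V_ov² = 0.5 × 5.17 × 0.714² = 1.32 mA.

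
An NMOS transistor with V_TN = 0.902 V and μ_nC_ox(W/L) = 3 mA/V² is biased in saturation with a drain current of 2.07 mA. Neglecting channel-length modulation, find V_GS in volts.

V_GS = 2.08 V

In saturation I_D = ½ k_n (V_GS − V_TN)², so V_GS − V_TN = √(2 I_D / k_n) = √(2 × 2.07 / 3) = 1.17 V.
V_GS = 0.902 + 1.17 = 2.08 V.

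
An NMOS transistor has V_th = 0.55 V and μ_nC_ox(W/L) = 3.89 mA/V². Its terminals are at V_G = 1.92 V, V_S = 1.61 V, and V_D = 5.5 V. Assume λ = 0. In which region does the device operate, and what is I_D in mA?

V_GS = V_G − V_S = 1.92 − 1.61 = 0.31 V; V_DS = V_D − V_S = 5.5 − 1.61 = 3.89 V.
V_GS = 0.31 V < V_th = 0.55 V, so the transistor is in cutoff.

Cutoff; I_D = 0 mA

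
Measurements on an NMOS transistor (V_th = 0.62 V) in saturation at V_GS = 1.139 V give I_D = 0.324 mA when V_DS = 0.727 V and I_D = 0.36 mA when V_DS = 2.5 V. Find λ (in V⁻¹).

λ = 0.0657 V⁻¹

With V_GS fixed, I_D ∝ (1 + λ V_DS) in saturation, so I_D2/I_D1 = (1 + λ V_DS2)/(1 + λ V_DS1).
0.36/0.324 = 1.111 = (1 + 2.5 λ)/(1 + 0.727 λ).
Solving: λ (I_D1 V_DS2 − I_D2 V_DS1) = I_D2 − I_D1, so λ = (0.36 − 0.324) / (0.324 × 2.5 − 0.36 × 0.727) = 0.036 / 0.548 = 0.0657 V⁻¹.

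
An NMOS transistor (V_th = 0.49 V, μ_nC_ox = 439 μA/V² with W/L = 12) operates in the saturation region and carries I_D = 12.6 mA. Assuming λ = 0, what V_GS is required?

V_GS = 2.68 V

k_n = μ_nC_ox · (W/L) = 5.268 mA/V².
In saturation I_D = ½ k_n (V_GS − V_th)², so V_GS − V_th = √(2 I_D / k_n) = √(2 × 12.6 / 5.268) = 2.19 V.
V_GS = 0.49 + 2.19 = 2.68 V.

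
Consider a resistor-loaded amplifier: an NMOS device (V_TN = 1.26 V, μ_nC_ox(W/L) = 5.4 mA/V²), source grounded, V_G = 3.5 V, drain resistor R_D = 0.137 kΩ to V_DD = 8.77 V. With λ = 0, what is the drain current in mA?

V_GS = V_G = 3.5 V, so V_ov = 3.5 − 1.26 = 2.24 V.
Assume saturation: I_D = ½ k_n V_ov² = 0.5 × 5.4 × 2.24² = 13.5 mA, giving V_DS = V_DD − I_D R_D = 8.77 − 13.5 × 0.137 = 6.91 V.
V_DS = 6.91 V ≥ V_ov = 2.24 V, confirming saturation.

I_D = 13.5 mA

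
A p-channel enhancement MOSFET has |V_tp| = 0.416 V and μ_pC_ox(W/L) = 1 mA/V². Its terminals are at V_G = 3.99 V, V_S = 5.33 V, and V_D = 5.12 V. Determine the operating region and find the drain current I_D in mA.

V_SG = V_S − V_G = 5.33 − 3.99 = 1.34 V; V_SD = V_S − V_D = 5.33 − 5.12 = 0.21 V.
V_ov = V_SG − |V_tp| = 1.34 − 0.416 = 0.924 V.
Since V_SD = 0.21 V < V_ov = 0.924 V, the device is in the triode region.
I_D = k_p [V_ov · V_SD − ½ V_SD²] = 1 × [0.924 × 0.21 − 0.5 × 0.21²] = 0.172 mA.

Triode; I_D = 0.172 mA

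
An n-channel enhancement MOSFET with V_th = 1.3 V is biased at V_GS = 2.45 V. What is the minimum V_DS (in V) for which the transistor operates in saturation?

The boundary between triode and saturation is V_DS = V_GS − V_th = V_ov.
V_ov = 2.45 − 1.3 = 1.15 V.

V_DS,sat = 1.15 V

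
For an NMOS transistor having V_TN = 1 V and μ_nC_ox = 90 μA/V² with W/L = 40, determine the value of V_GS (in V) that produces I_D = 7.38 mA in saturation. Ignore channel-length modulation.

k_n = μ_nC_ox · (W/L) = 3.6 mA/V².
In saturation I_D = ½ k_n (V_GS − V_TN)², so V_GS − V_TN = √(2 I_D / k_n) = √(2 × 7.38 / 3.6) = 2.02 V.
V_GS = 1 + 2.02 = 3.02 V.

V_GS = 3.02 V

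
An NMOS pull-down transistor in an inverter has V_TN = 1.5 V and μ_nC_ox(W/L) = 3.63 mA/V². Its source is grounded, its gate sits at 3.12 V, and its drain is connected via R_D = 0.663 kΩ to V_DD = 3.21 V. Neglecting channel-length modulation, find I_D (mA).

V_GS = V_G = 3.12 V, so V_ov = 3.12 − 1.5 = 1.62 V.
Assume saturation: I_D = ½ k_n V_ov² = 0.5 × 3.63 × 1.62² = 4.76 mA, giving V_DS = V_DD − I_D R_D = 3.21 − 4.76 × 0.663 = 0.0519 V.
But 0.0519 V < V_ov = 1.62 V, so the device is actually in triode.
In triode I_D = k_n[V_ov V_DS − ½ V_DS²] and I_D = (V_DD − V_DS)/R_D. Equating: 1.2 V_DS² − 4.899 V_DS + 3.21 = 0, giving V_DS = 0.821 V (the root below V_ov).
I_D = (3.21 − 0.821) / 0.663 = 3.6 mA.

I_D = 3.60 mA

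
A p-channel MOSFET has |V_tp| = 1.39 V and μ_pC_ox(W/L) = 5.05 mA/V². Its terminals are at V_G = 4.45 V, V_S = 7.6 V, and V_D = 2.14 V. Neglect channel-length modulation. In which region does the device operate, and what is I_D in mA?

Saturation; I_D = 7.82 mA

V_SG = V_S − V_G = 7.6 − 4.45 = 3.15 V; V_SD = V_S − V_D = 7.6 − 2.14 = 5.46 V.
V_ov = V_SG − |V_tp| = 3.15 − 1.39 = 1.76 V.
Since V_SD = 5.46 V ≥ V_ov = 1.76 V, the device is in saturation.
I_D = ½ k_p V_ov² = 0.5 × 5.05 × 1.76² = 7.82 mA.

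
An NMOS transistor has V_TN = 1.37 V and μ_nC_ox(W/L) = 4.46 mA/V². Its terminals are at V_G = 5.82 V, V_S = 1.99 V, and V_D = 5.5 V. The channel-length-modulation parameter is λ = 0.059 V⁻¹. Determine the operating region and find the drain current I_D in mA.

V_GS = V_G − V_S = 5.82 − 1.99 = 3.83 V; V_DS = V_D − V_S = 5.5 − 1.99 = 3.51 V.
V_ov = V_GS − V_TN = 3.83 − 1.37 = 2.46 V.
Since V_DS = 3.51 V ≥ V_ov = 2.46 V, the device is in saturation.
I_D = ½ k_n V_ov² (1 + λ V_DS) = 0.5 × 4.46 × 2.46² × (1 + 0.059 × 3.51) = 16.3 mA.

Saturation; I_D = 16.3 mA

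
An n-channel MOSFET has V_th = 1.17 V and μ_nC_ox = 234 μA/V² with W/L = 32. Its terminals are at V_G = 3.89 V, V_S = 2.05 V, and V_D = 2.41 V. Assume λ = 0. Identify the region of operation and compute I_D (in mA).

Triode; I_D = 1.32 mA

V_GS = V_G − V_S = 3.89 − 2.05 = 1.84 V; V_DS = V_D − V_S = 2.41 − 2.05 = 0.36 V.
k_n = μ_nC_ox · (W/L) = 7.488 mA/V².
V_ov = V_GS − V_th = 1.84 − 1.17 = 0.67 V.
Since V_DS = 0.36 V < V_ov = 0.67 V, the device is in the triode region.
I_D = k_n [V_ov · V_DS − ½ V_DS²] = 7.488 × [0.67 × 0.36 − 0.5 × 0.36²] = 1.32 mA.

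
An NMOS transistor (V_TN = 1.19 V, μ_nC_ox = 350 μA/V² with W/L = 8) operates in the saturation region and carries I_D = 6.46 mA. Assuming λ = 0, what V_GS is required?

V_GS = 3.34 V

k_n = μ_nC_ox · (W/L) = 2.8 mA/V².
In saturation I_D = ½ k_n (V_GS − V_TN)², so V_GS − V_TN = √(2 I_D / k_n) = √(2 × 6.46 / 2.8) = 2.15 V.
V_GS = 1.19 + 2.15 = 3.34 V.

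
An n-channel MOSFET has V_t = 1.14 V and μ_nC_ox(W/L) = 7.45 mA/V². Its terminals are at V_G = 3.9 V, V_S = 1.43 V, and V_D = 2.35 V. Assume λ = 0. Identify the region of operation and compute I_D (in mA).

V_GS = V_G − V_S = 3.9 − 1.43 = 2.47 V; V_DS = V_D − V_S = 2.35 − 1.43 = 0.92 V.
V_ov = V_GS − V_t = 2.47 − 1.14 = 1.33 V.
Since V_DS = 0.92 V < V_ov = 1.33 V, the device is in the triode region.
I_D = k_n [V_ov · V_DS − ½ V_DS²] = 7.45 × [1.33 × 0.92 − 0.5 × 0.92²] = 5.96 mA.

Triode; I_D = 5.96 mA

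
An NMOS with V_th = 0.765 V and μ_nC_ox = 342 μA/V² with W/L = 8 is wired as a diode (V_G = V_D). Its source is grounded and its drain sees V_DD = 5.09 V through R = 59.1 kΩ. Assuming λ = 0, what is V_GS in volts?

V_GS = 0.990 V

With gate tied to drain, V_GS = V_DS ≥ V_GS − V_th, so the device is in saturation.
k_n = μ_nC_ox · (W/L) = 2.736 mA/V².
KCL at the drain: ½ k_n (V_GS − V_th)² = (V_DD − V_GS)/R.
Let x = V_GS − 0.765. Then 80.8 x² + x − 4.325 = 0, giving x = 0.225 V (positive root), so V_GS = 0.99 V.
I_D = (V_DD − V_GS)/R = (5.09 − 0.99) / 59.1 = 0.0694 mA.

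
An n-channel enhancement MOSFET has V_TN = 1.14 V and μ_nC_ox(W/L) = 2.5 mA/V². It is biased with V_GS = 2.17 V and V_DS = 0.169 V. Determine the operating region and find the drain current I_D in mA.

V_ov = V_GS − V_TN = 2.17 − 1.14 = 1.03 V.
Since V_DS = 0.169 V < V_ov = 1.03 V, the device is in the triode region.
I_D = k_n [V_ov · V_DS − ½ V_DS²] = 2.5 × [1.03 × 0.169 − 0.5 × 0.169²] = 0.399 mA.

Triode; I_D = 0.399 mA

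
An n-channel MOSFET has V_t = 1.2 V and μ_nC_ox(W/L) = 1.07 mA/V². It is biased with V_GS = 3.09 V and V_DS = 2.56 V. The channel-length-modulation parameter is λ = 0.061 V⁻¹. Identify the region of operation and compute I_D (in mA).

V_ov = V_GS − V_t = 3.09 − 1.2 = 1.89 V.
Since V_DS = 2.56 V ≥ V_ov = 1.89 V, the device is in saturation.
I_D = ½ k_n V_ov² (1 + λ V_DS) = 0.5 × 1.07 × 1.89² × (1 + 0.061 × 2.56) = 2.21 mA.

Saturation; I_D = 2.21 mA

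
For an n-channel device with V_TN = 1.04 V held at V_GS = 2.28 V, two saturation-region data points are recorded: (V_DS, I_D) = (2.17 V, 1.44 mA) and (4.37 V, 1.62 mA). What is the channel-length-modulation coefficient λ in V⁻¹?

λ = 0.0648 V⁻¹

With V_GS fixed, I_D ∝ (1 + λ V_DS) in saturation, so I_D2/I_D1 = (1 + λ V_DS2)/(1 + λ V_DS1).
1.62/1.44 = 1.125 = (1 + 4.37 λ)/(1 + 2.17 λ).
Solving: λ (I_D1 V_DS2 − I_D2 V_DS1) = I_D2 − I_D1, so λ = (1.62 − 1.44) / (1.44 × 4.37 − 1.62 × 2.17) = 0.18 / 2.78 = 0.0648 V⁻¹.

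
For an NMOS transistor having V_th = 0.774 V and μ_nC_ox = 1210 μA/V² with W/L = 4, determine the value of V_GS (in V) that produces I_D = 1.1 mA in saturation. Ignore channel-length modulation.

V_GS = 1.45 V

k_n = μ_nC_ox · (W/L) = 4.84 mA/V².
In saturation I_D = ½ k_n (V_GS − V_th)², so V_GS − V_th = √(2 I_D / k_n) = √(2 × 1.1 / 4.84) = 0.674 V.
V_GS = 0.774 + 0.674 = 1.45 V.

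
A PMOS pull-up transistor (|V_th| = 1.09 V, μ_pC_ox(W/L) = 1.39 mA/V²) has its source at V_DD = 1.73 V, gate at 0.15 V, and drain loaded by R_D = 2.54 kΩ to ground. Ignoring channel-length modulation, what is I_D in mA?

I_D = 0.167 mA

V_SG = V_DD − V_G = 1.73 − 0.15 = 1.58 V, so V_ov = 1.58 − 1.09 = 0.49 V.
Assume saturation: I_D = ½ k_p V_ov² = 0.5 × 1.39 × 0.49² = 0.167 mA, giving V_SD = V_DD − I_D R_D = 1.73 − 0.167 × 2.54 = 1.31 V.
V_SD = 1.31 V ≥ V_ov = 0.49 V, confirming saturation.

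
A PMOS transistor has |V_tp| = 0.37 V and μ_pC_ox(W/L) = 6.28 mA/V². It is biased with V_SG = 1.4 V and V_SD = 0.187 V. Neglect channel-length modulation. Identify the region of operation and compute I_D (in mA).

Triode; I_D = 1.10 mA

V_ov = V_SG − |V_tp| = 1.4 − 0.37 = 1.03 V.
Since V_SD = 0.187 V < V_ov = 1.03 V, the device is in the triode region.
I_D = k_p [V_ov · V_SD − ½ V_SD²] = 6.28 × [1.03 × 0.187 − 0.5 × 0.187²] = 1.1 mA.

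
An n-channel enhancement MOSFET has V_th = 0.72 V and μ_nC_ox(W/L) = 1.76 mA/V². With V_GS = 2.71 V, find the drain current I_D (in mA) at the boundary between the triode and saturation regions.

At the boundary V_DS = V_ov = V_GS − V_th = 2.71 − 0.72 = 1.99 V.
I_D = ½ k_n V_ov² = 0.5 × 1.76 × 1.99² = 3.48 mA.

I_D = 3.48 mA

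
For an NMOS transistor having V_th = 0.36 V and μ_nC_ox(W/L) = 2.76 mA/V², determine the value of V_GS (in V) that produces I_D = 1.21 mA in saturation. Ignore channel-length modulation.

In saturation I_D = ½ k_n (V_GS − V_th)², so V_GS − V_th = √(2 I_D / k_n) = √(2 × 1.21 / 2.76) = 0.936 V.
V_GS = 0.36 + 0.936 = 1.3 V.

V_GS = 1.30 V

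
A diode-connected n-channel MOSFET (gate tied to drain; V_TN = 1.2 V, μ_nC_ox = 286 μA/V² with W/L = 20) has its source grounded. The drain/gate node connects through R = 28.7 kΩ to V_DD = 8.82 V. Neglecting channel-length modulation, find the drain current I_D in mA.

With gate tied to drain, V_GS = V_DS ≥ V_GS − V_TN, so the device is in saturation.
k_n = μ_nC_ox · (W/L) = 5.72 mA/V².
KCL at the drain: ½ k_n (V_GS − V_TN)² = (V_DD − V_GS)/R.
Let x = V_GS − 1.2. Then 82.1 x² + x − 7.62 = 0, giving x = 0.299 V (positive root), so V_GS = 1.5 V.
I_D = (V_DD − V_GS)/R = (8.82 − 1.5) / 28.7 = 0.255 mA.

I_D = 0.255 mA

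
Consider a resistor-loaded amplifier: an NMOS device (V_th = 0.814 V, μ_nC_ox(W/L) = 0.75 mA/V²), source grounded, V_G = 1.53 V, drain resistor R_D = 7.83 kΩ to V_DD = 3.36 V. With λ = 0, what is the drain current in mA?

I_D = 0.192 mA

V_GS = V_G = 1.53 V, so V_ov = 1.53 − 0.814 = 0.716 V.
Assume saturation: I_D = ½ k_n V_ov² = 0.5 × 0.75 × 0.716² = 0.192 mA, giving V_DS = V_DD − I_D R_D = 3.36 − 0.192 × 7.83 = 1.85 V.
V_DS = 1.85 V ≥ V_ov = 0.716 V, confirming saturation.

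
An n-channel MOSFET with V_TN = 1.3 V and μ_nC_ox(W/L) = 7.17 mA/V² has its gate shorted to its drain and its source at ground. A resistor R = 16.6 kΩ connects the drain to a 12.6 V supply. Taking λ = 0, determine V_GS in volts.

V_GS = 1.73 V

With gate tied to drain, V_GS = V_DS ≥ V_GS − V_TN, so the device is in saturation.
KCL at the drain: ½ k_n (V_GS − V_TN)² = (V_DD − V_GS)/R.
Let x = V_GS − 1.3. Then 59.5 x² + x − 11.3 = 0, giving x = 0.427 V (positive root), so V_GS = 1.73 V.
I_D = (V_DD − V_GS)/R = (12.6 − 1.73) / 16.6 = 0.655 mA.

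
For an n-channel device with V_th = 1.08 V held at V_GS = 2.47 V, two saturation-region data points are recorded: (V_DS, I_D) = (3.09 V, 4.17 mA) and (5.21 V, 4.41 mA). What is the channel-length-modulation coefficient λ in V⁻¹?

λ = 0.0296 V⁻¹

With V_GS fixed, I_D ∝ (1 + λ V_DS) in saturation, so I_D2/I_D1 = (1 + λ V_DS2)/(1 + λ V_DS1).
4.41/4.17 = 1.058 = (1 + 5.21 λ)/(1 + 3.09 λ).
Solving: λ (I_D1 V_DS2 − I_D2 V_DS1) = I_D2 − I_D1, so λ = (4.41 − 4.17) / (4.17 × 5.21 − 4.41 × 3.09) = 0.24 / 8.1 = 0.0296 V⁻¹.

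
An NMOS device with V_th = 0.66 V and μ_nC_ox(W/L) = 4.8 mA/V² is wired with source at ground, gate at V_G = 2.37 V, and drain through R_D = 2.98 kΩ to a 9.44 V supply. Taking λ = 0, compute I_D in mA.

I_D = 3.03 mA

V_GS = V_G = 2.37 V, so V_ov = 2.37 − 0.66 = 1.71 V.
Assume saturation: I_D = ½ k_n V_ov² = 0.5 × 4.8 × 1.71² = 7.02 mA, giving V_DS = V_DD − I_D R_D = 9.44 − 7.02 × 2.98 = -11.5 V.
But -11.5 V < V_ov = 1.71 V, so the device is actually in triode.
In triode I_D = k_n[V_ov V_DS − ½ V_DS²] and I_D = (V_DD − V_DS)/R_D. Equating: 7.15 V_DS² − 25.46 V_DS + 9.44 = 0, giving V_DS = 0.42 V (the root below V_ov).
I_D = (9.44 − 0.42) / 2.98 = 3.03 mA.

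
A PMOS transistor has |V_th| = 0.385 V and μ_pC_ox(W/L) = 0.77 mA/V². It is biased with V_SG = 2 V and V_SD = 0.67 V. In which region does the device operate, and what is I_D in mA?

Triode; I_D = 0.660 mA

V_ov = V_SG − |V_th| = 2 − 0.385 = 1.61 V.
Since V_SD = 0.67 V < V_ov = 1.61 V, the device is in the triode region.
I_D = k_p [V_ov · V_SD − ½ V_SD²] = 0.77 × [1.61 × 0.67 − 0.5 × 0.67²] = 0.66 mA.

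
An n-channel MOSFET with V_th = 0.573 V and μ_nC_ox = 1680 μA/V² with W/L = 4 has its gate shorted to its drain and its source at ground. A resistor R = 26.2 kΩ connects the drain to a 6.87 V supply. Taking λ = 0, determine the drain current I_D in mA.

I_D = 0.230 mA

With gate tied to drain, V_GS = V_DS ≥ V_GS − V_th, so the device is in saturation.
k_n = μ_nC_ox · (W/L) = 6.72 mA/V².
KCL at the drain: ½ k_n (V_GS − V_th)² = (V_DD − V_GS)/R.
Let x = V_GS − 0.573. Then 88 x² + x − 6.297 = 0, giving x = 0.262 V (positive root), so V_GS = 0.835 V.
I_D = (V_DD − V_GS)/R = (6.87 − 0.835) / 26.2 = 0.23 mA.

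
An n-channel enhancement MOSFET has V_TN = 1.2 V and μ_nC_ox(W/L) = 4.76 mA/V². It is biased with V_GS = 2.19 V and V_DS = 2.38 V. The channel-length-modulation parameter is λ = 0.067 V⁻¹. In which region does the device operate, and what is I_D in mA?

V_ov = V_GS − V_TN = 2.19 − 1.2 = 0.99 V.
Since V_DS = 2.38 V ≥ V_ov = 0.99 V, the device is in saturation.
I_D = ½ k_n V_ov² (1 + λ V_DS) = 0.5 × 4.76 × 0.99² × (1 + 0.067 × 2.38) = 2.7 mA.

Saturation; I_D = 2.70 mA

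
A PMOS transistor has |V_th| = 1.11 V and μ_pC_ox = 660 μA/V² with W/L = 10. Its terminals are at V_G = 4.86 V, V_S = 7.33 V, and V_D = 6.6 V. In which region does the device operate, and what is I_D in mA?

V_SG = V_S − V_G = 7.33 − 4.86 = 2.47 V; V_SD = V_S − V_D = 7.33 − 6.6 = 0.73 V.
k_p = μ_pC_ox · (W/L) = 6.6 mA/V².
V_ov = V_SG − |V_th| = 2.47 − 1.11 = 1.36 V.
Since V_SD = 0.73 V < V_ov = 1.36 V, the device is in the triode region.
I_D = k_p [V_ov · V_SD − ½ V_SD²] = 6.6 × [1.36 × 0.73 − 0.5 × 0.73²] = 4.79 mA.

Triode; I_D = 4.79 mA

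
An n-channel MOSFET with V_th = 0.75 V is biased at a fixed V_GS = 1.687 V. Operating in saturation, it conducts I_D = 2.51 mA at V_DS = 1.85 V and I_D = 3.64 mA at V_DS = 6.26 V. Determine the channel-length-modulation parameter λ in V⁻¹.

λ = 0.126 V⁻¹

With V_GS fixed, I_D ∝ (1 + λ V_DS) in saturation, so I_D2/I_D1 = (1 + λ V_DS2)/(1 + λ V_DS1).
3.64/2.51 = 1.45 = (1 + 6.26 λ)/(1 + 1.85 λ).
Solving: λ (I_D1 V_DS2 − I_D2 V_DS1) = I_D2 − I_D1, so λ = (3.64 − 2.51) / (2.51 × 6.26 − 3.64 × 1.85) = 1.13 / 8.98 = 0.126 V⁻¹.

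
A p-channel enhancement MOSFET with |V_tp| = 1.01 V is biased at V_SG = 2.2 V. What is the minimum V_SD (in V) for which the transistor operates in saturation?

V_SD,sat = 1.19 V

The boundary between triode and saturation is V_SD = V_SG − |V_tp| = V_ov.
V_ov = 2.2 − 1.01 = 1.19 V.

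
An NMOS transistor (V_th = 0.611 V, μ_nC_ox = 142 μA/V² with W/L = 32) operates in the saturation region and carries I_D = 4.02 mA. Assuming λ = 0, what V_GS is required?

V_GS = 1.94 V

k_n = μ_nC_ox · (W/L) = 4.544 mA/V².
In saturation I_D = ½ k_n (V_GS − V_th)², so V_GS − V_th = √(2 I_D / k_n) = √(2 × 4.02 / 4.544) = 1.33 V.
V_GS = 0.611 + 1.33 = 1.94 V.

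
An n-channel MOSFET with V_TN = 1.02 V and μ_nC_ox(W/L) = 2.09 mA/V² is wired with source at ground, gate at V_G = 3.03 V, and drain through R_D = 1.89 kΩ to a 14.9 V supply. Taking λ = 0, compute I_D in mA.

I_D = 4.22 mA

V_GS = V_G = 3.03 V, so V_ov = 3.03 − 1.02 = 2.01 V.
Assume saturation: I_D = ½ k_n V_ov² = 0.5 × 2.09 × 2.01² = 4.22 mA, giving V_DS = V_DD − I_D R_D = 14.9 − 4.22 × 1.89 = 6.92 V.
V_DS = 6.92 V ≥ V_ov = 2.01 V, confirming saturation.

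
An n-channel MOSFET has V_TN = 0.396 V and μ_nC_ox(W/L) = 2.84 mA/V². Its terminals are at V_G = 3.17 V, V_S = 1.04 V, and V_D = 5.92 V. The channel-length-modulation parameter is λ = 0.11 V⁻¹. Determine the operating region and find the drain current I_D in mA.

V_GS = V_G − V_S = 3.17 − 1.04 = 2.13 V; V_DS = V_D − V_S = 5.92 − 1.04 = 4.88 V.
V_ov = V_GS − V_TN = 2.13 − 0.396 = 1.73 V.
Since V_DS = 4.88 V ≥ V_ov = 1.73 V, the device is in saturation.
I_D = ½ k_n V_ov² (1 + λ V_DS) = 0.5 × 2.84 × 1.73² × (1 + 0.11 × 4.88) = 6.56 mA.

Saturation; I_D = 6.56 mA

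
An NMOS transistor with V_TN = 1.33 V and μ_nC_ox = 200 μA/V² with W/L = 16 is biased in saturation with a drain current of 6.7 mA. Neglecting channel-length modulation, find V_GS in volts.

k_n = μ_nC_ox · (W/L) = 3.2 mA/V².
In saturation I_D = ½ k_n (V_GS − V_TN)², so V_GS − V_TN = √(2 I_D / k_n) = √(2 × 6.7 / 3.2) = 2.05 V.
V_GS = 1.33 + 2.05 = 3.38 V.

V_GS = 3.38 V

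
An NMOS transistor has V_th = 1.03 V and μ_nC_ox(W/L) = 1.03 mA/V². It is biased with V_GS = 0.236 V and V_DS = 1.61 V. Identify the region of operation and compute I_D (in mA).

Cutoff; I_D = 0 mA

V_GS = 0.236 V < V_th = 1.03 V, so the transistor is in cutoff.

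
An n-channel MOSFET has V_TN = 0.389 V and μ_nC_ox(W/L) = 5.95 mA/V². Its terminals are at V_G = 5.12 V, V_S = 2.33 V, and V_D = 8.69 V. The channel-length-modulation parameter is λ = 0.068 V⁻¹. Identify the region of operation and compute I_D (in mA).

V_GS = V_G − V_S = 5.12 − 2.33 = 2.79 V; V_DS = V_D − V_S = 8.69 − 2.33 = 6.36 V.
V_ov = V_GS − V_TN = 2.79 − 0.389 = 2.4 V.
Since V_DS = 6.36 V ≥ V_ov = 2.4 V, the device is in saturation.
I_D = ½ k_n V_ov² (1 + λ V_DS) = 0.5 × 5.95 × 2.4² × (1 + 0.068 × 6.36) = 24.6 mA.

Saturation; I_D = 24.6 mA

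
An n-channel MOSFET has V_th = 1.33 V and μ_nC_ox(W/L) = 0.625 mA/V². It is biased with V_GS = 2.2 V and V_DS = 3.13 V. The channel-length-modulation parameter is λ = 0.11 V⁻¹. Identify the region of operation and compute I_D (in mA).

Saturation; I_D = 0.318 mA

V_ov = V_GS − V_th = 2.2 − 1.33 = 0.87 V.
Since V_DS = 3.13 V ≥ V_ov = 0.87 V, the device is in saturation.
I_D = ½ k_n V_ov² (1 + λ V_DS) = 0.5 × 0.625 × 0.87² × (1 + 0.11 × 3.13) = 0.318 mA.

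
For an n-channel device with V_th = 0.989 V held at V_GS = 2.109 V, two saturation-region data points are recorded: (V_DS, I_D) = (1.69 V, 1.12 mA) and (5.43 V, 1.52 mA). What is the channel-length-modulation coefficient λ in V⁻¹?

λ = 0.114 V⁻¹

With V_GS fixed, I_D ∝ (1 + λ V_DS) in saturation, so I_D2/I_D1 = (1 + λ V_DS2)/(1 + λ V_DS1).
1.52/1.12 = 1.357 = (1 + 5.43 λ)/(1 + 1.69 λ).
Solving: λ (I_D1 V_DS2 − I_D2 V_DS1) = I_D2 − I_D1, so λ = (1.52 − 1.12) / (1.12 × 5.43 − 1.52 × 1.69) = 0.4 / 3.51 = 0.114 V⁻¹.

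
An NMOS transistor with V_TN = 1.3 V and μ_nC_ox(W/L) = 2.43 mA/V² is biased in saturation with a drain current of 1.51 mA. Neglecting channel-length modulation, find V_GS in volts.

In saturation I_D = ½ k_n (V_GS − V_TN)², so V_GS − V_TN = √(2 I_D / k_n) = √(2 × 1.51 / 2.43) = 1.11 V.
V_GS = 1.3 + 1.11 = 2.41 V.

V_GS = 2.41 V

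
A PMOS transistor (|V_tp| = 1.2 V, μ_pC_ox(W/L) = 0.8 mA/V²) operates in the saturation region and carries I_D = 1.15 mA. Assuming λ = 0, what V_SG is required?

In saturation I_D = ½ k_p (V_SG − |V_tp|)², so V_SG − |V_tp| = √(2 I_D / k_p) = √(2 × 1.15 / 0.8) = 1.7 V.
V_SG = 1.2 + 1.7 = 2.9 V.

V_SG = 2.90 V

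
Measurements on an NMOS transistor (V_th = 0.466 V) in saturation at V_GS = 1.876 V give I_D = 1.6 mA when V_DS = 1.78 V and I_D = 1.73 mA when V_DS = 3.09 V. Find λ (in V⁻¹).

With V_GS fixed, I_D ∝ (1 + λ V_DS) in saturation, so I_D2/I_D1 = (1 + λ V_DS2)/(1 + λ V_DS1).
1.73/1.6 = 1.081 = (1 + 3.09 λ)/(1 + 1.78 λ).
Solving: λ (I_D1 V_DS2 − I_D2 V_DS1) = I_D2 − I_D1, so λ = (1.73 − 1.6) / (1.6 × 3.09 − 1.73 × 1.78) = 0.13 / 1.86 = 0.0697 V⁻¹.

λ = 0.0697 V⁻¹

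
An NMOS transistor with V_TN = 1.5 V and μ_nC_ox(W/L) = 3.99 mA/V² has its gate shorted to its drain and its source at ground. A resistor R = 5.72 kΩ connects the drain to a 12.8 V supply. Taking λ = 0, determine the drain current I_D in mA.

I_D = 1.81 mA

With gate tied to drain, V_GS = V_DS ≥ V_GS − V_TN, so the device is in saturation.
KCL at the drain: ½ k_n (V_GS − V_TN)² = (V_DD − V_GS)/R.
Let x = V_GS − 1.5. Then 11.4 x² + x − 11.3 = 0, giving x = 0.952 V (positive root), so V_GS = 2.45 V.
I_D = (V_DD − V_GS)/R = (12.8 − 2.45) / 5.72 = 1.81 mA.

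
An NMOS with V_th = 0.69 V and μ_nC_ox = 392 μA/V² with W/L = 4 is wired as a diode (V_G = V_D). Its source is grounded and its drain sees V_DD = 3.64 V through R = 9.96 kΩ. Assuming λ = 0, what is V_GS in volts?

V_GS = 1.24 V

With gate tied to drain, V_GS = V_DS ≥ V_GS − V_th, so the device is in saturation.
k_n = μ_nC_ox · (W/L) = 1.568 mA/V².
KCL at the drain: ½ k_n (V_GS − V_th)² = (V_DD − V_GS)/R.
Let x = V_GS − 0.69. Then 7.81 x² + x − 2.95 = 0, giving x = 0.554 V (positive root), so V_GS = 1.24 V.
I_D = (V_DD − V_GS)/R = (3.64 − 1.24) / 9.96 = 0.241 mA.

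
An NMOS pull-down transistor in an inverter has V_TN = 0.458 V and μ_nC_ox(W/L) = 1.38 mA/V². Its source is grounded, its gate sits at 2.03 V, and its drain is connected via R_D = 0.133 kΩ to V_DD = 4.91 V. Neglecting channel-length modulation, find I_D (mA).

I_D = 1.71 mA

V_GS = V_G = 2.03 V, so V_ov = 2.03 − 0.458 = 1.57 V.
Assume saturation: I_D = ½ k_n V_ov² = 0.5 × 1.38 × 1.57² = 1.71 mA, giving V_DS = V_DD − I_D R_D = 4.91 − 1.71 × 0.133 = 4.68 V.
V_DS = 4.68 V ≥ V_ov = 1.57 V, confirming saturation.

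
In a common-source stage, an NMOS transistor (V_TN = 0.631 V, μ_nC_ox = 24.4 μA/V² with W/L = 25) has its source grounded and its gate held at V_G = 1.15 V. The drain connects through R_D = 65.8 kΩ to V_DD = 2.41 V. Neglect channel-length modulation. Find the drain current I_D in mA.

V_GS = V_G = 1.15 V, so V_ov = 1.15 − 0.631 = 0.519 V.
k_n = μ_nC_ox · (W/L) = 0.61 mA/V².
Assume saturation: I_D = ½ k_n V_ov² = 0.5 × 0.61 × 0.519² = 0.0822 mA, giving V_DS = V_DD − I_D R_D = 2.41 − 0.0822 × 65.8 = -3 V.
But -3 V < V_ov = 0.519 V, so the device is actually in triode.
In triode I_D = k_n[V_ov V_DS − ½ V_DS²] and I_D = (V_DD − V_DS)/R_D. Equating: 20.1 V_DS² − 21.83 V_DS + 2.41 = 0, giving V_DS = 0.125 V (the root below V_ov).
I_D = (2.41 − 0.125) / 65.8 = 0.0347 mA.

I_D = 0.0347 mA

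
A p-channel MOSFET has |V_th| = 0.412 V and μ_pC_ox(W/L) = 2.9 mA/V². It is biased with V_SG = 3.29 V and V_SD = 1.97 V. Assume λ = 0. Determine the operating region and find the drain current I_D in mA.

Triode; I_D = 10.8 mA

V_ov = V_SG − |V_th| = 3.29 − 0.412 = 2.88 V.
Since V_SD = 1.97 V < V_ov = 2.88 V, the device is in the triode region.
I_D = k_p [V_ov · V_SD − ½ V_SD²] = 2.9 × [2.88 × 1.97 − 0.5 × 1.97²] = 10.8 mA.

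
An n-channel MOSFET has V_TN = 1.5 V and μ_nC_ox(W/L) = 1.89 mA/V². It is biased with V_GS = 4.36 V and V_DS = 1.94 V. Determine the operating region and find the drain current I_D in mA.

V_ov = V_GS − V_TN = 4.36 − 1.5 = 2.86 V.
Since V_DS = 1.94 V < V_ov = 2.86 V, the device is in the triode region.
I_D = k_n [V_ov · V_DS − ½ V_DS²] = 1.89 × [2.86 × 1.94 − 0.5 × 1.94²] = 6.93 mA.

Triode; I_D = 6.93 mA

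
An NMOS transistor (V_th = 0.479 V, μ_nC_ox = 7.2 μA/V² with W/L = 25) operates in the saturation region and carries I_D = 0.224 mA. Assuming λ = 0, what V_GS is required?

k_n = μ_nC_ox · (W/L) = 0.18 mA/V².
In saturation I_D = ½ k_n (V_GS − V_th)², so V_GS − V_th = √(2 I_D / k_n) = √(2 × 0.224 / 0.18) = 1.58 V.
V_GS = 0.479 + 1.58 = 2.06 V.

V_GS = 2.06 V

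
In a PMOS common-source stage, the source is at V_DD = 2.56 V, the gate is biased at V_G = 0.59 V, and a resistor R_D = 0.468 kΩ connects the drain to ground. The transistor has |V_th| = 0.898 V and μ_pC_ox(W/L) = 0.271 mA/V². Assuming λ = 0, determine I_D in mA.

V_SG = V_DD − V_G = 2.56 − 0.59 = 1.97 V, so V_ov = 1.97 − 0.898 = 1.07 V.
Assume saturation: I_D = ½ k_p V_ov² = 0.5 × 0.271 × 1.07² = 0.156 mA, giving V_SD = V_DD − I_D R_D = 2.56 − 0.156 × 0.468 = 2.49 V.
V_SD = 2.49 V ≥ V_ov = 1.07 V, confirming saturation.

I_D = 0.156 mA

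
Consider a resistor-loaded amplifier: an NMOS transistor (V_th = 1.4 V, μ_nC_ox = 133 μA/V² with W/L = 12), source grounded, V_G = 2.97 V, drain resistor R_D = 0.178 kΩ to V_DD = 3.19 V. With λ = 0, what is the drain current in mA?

V_GS = V_G = 2.97 V, so V_ov = 2.97 − 1.4 = 1.57 V.
k_n = μ_nC_ox · (W/L) = 1.596 mA/V².
Assume saturation: I_D = ½ k_n V_ov² = 0.5 × 1.596 × 1.57² = 1.97 mA, giving V_DS = V_DD − I_D R_D = 3.19 − 1.97 × 0.178 = 2.84 V.
V_DS = 2.84 V ≥ V_ov = 1.57 V, confirming saturation.

I_D = 1.97 mA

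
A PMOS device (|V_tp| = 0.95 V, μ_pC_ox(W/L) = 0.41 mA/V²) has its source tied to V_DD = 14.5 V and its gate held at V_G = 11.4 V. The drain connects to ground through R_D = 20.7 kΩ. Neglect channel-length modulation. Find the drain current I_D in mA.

I_D = 0.654 mA

V_SG = V_DD − V_G = 14.5 − 11.4 = 3.1 V, so V_ov = 3.1 − 0.95 = 2.15 V.
Assume saturation: I_D = ½ k_p V_ov² = 0.5 × 0.41 × 2.15² = 0.948 mA, giving V_SD = V_DD − I_D R_D = 14.5 − 0.948 × 20.7 = -5.12 V.
But -5.12 V < V_ov = 2.15 V, so the device is actually in triode.
In triode I_D = k_p[V_ov V_SD − ½ V_SD²] and I_D = (V_DD − V_SD)/R_D. Equating: 4.24 V_SD² − 19.25 V_SD + 14.5 = 0, giving V_SD = 0.954 V (the root below V_ov).
I_D = (14.5 − 0.954) / 20.7 = 0.654 mA.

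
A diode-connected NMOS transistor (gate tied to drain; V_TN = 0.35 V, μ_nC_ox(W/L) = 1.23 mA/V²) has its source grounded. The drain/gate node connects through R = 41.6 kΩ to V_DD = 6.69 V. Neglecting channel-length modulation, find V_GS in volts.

With gate tied to drain, V_GS = V_DS ≥ V_GS − V_TN, so the device is in saturation.
KCL at the drain: ½ k_n (V_GS − V_TN)² = (V_DD − V_GS)/R.
Let x = V_GS − 0.35. Then 25.6 x² + x − 6.34 = 0, giving x = 0.479 V (positive root), so V_GS = 0.829 V.
I_D = (V_DD − V_GS)/R = (6.69 − 0.829) / 41.6 = 0.141 mA.

V_GS = 0.829 V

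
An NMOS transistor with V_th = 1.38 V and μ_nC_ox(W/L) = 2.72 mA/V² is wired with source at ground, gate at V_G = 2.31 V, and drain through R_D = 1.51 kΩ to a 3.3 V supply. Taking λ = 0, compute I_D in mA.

I_D = 1.18 mA

V_GS = V_G = 2.31 V, so V_ov = 2.31 − 1.38 = 0.93 V.
Assume saturation: I_D = ½ k_n V_ov² = 0.5 × 2.72 × 0.93² = 1.18 mA, giving V_DS = V_DD − I_D R_D = 3.3 − 1.18 × 1.51 = 1.52 V.
V_DS = 1.52 V ≥ V_ov = 0.93 V, confirming saturation.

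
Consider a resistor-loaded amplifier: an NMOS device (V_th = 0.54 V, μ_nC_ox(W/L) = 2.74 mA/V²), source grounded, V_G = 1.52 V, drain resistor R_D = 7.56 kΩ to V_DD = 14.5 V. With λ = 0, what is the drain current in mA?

I_D = 1.32 mA

V_GS = V_G = 1.52 V, so V_ov = 1.52 − 0.54 = 0.98 V.
Assume saturation: I_D = ½ k_n V_ov² = 0.5 × 2.74 × 0.98² = 1.32 mA, giving V_DS = V_DD − I_D R_D = 14.5 − 1.32 × 7.56 = 4.55 V.
V_DS = 4.55 V ≥ V_ov = 0.98 V, confirming saturation.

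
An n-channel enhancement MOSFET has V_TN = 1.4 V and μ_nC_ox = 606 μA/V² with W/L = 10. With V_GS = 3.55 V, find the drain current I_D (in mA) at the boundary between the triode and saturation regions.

I_D = 14.0 mA

At the boundary V_DS = V_ov = V_GS − V_TN = 3.55 − 1.4 = 2.15 V.
k_n = μ_nC_ox · (W/L) = 6.06 mA/V².
I_D = ½ k_n V_ov² = 0.5 × 6.06 × 2.15² = 14 mA.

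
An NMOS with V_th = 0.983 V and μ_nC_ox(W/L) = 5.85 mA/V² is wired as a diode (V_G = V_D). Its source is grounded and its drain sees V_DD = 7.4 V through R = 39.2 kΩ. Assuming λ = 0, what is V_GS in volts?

With gate tied to drain, V_GS = V_DS ≥ V_GS − V_th, so the device is in saturation.
KCL at the drain: ½ k_n (V_GS − V_th)² = (V_DD − V_GS)/R.
Let x = V_GS − 0.983. Then 115 x² + x − 6.417 = 0, giving x = 0.232 V (positive root), so V_GS = 1.22 V.
I_D = (V_DD − V_GS)/R = (7.4 − 1.22) / 39.2 = 0.158 mA.

V_GS = 1.22 V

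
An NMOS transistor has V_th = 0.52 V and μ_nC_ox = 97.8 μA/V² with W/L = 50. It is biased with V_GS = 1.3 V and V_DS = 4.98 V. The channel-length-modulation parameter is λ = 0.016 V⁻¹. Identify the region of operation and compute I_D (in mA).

k_n = μ_nC_ox · (W/L) = 4.89 mA/V².
V_ov = V_GS − V_th = 1.3 − 0.52 = 0.78 V.
Since V_DS = 4.98 V ≥ V_ov = 0.78 V, the device is in saturation.
I_D = ½ k_n V_ov² (1 + λ V_DS) = 0.5 × 4.89 × 0.78² × (1 + 0.016 × 4.98) = 1.61 mA.

Saturation; I_D = 1.61 mA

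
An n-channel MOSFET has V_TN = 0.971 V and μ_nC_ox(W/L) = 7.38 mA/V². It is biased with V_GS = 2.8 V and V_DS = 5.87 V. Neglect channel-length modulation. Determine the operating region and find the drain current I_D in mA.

Saturation; I_D = 12.3 mA

V_ov = V_GS − V_TN = 2.8 − 0.971 = 1.83 V.
Since V_DS = 5.87 V ≥ V_ov = 1.83 V, the device is in saturation.
I_D = ½ k_n V_ov² = 0.5 × 7.38 × 1.83² = 12.3 mA.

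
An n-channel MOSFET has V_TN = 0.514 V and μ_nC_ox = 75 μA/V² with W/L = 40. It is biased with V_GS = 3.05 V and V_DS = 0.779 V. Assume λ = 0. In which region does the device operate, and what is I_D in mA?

k_n = μ_nC_ox · (W/L) = 3 mA/V².
V_ov = V_GS − V_TN = 3.05 − 0.514 = 2.54 V.
Since V_DS = 0.779 V < V_ov = 2.54 V, the device is in the triode region.
I_D = k_n [V_ov · V_DS − ½ V_DS²] = 3 × [2.54 × 0.779 − 0.5 × 0.779²] = 5.02 mA.

Triode; I_D = 5.02 mA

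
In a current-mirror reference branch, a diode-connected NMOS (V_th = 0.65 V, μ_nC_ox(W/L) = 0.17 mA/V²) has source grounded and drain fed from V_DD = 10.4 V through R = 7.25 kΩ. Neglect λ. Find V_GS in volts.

With gate tied to drain, V_GS = V_DS ≥ V_GS − V_th, so the device is in saturation.
KCL at the drain: ½ k_n (V_GS − V_th)² = (V_DD − V_GS)/R.
Let x = V_GS − 0.65. Then 0.616 x² + x − 9.75 = 0, giving x = 3.25 V (positive root), so V_GS = 3.9 V.
I_D = (V_DD − V_GS)/R = (10.4 − 3.9) / 7.25 = 0.897 mA.

V_GS = 3.90 V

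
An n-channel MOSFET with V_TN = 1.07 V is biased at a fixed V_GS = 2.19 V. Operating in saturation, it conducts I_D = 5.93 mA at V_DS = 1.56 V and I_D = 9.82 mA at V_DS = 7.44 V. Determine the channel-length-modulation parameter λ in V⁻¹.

λ = 0.135 V⁻¹

With V_GS fixed, I_D ∝ (1 + λ V_DS) in saturation, so I_D2/I_D1 = (1 + λ V_DS2)/(1 + λ V_DS1).
9.82/5.93 = 1.656 = (1 + 7.44 λ)/(1 + 1.56 λ).
Solving: λ (I_D1 V_DS2 − I_D2 V_DS1) = I_D2 − I_D1, so λ = (9.82 − 5.93) / (5.93 × 7.44 − 9.82 × 1.56) = 3.89 / 28.8 = 0.135 V⁻¹.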